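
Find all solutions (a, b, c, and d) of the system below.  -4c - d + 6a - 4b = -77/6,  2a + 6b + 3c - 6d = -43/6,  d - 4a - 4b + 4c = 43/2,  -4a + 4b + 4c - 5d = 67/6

Row-reduce the augmented matrix:
R1 ← R1 / (6).
R2 ← R2 − 2·R1.
R3 ← R3 + 4·R1.
R4 ← R4 + 4·R1.
R2 ← R2 / (22/3).
R1 ← R1 + 2/3·R2.
R3 ← R3 + 20/3·R2.
R4 ← R4 − 4/3·R2.
R3 ← R3 / (58/11).
R1 ← R1 + 3/11·R3.
R2 ← R2 − 13/22·R3.
R4 ← R4 − 6/11·R3.
R4 ← R4 / (-120/29).
R1 ← R1 + 27/29·R4.
R2 ← R2 + 27/116·R4.
R3 ← R3 + 53/58·R4.
Reading off the reduced rows gives a = -7/3, b = -5/3, c = 3/2, d = -1/2.

a = -7/3, b = -5/3, c = 3/2, d = -1/2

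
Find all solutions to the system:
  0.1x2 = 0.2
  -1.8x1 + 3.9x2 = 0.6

Row-reduce the augmented matrix:
Swap R1 and R2.
R1 ← R1 / (-9/5).
R2 ← R2 / (1/10).
R1 ← R1 + 13/6·R2.
Reading off the reduced rows gives x1 = 4, x2 = 2.

x1 = 4, x2 = 2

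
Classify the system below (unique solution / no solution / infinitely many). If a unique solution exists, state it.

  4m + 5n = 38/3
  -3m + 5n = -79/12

m = 11/4, n = 1/3

Row-reduce the augmented matrix:
R1 ← R1 / (4).
R2 ← R2 + 3·R1.
R2 ← R2 / (35/4).
R1 ← R1 − 5/4·R2.
Reading off the reduced rows gives m = 11/4, n = 1/3.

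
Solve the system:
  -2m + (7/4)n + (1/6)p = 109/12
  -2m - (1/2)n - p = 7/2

infinitely many solutions

Row-reduce:
R1 ← R1 / (-2).
R2 ← R2 + 2·R1.
R2 ← R2 / (-9/4).
R1 ← R1 + 7/8·R2.
Rank is 2 with 3 unknowns, leaving p free.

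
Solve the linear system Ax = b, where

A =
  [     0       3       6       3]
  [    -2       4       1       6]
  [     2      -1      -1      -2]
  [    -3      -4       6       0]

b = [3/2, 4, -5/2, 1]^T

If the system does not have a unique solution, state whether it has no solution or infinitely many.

Row-reduce the augmented matrix:
Swap R1 and R2.
R1 ← R1 / (-2).
R3 ← R3 − 2·R1.
R4 ← R4 + 3·R1.
R2 ← R2 / (3).
R1 ← R1 + 2·R2.
R3 ← R3 − 3·R2.
R4 ← R4 + 10·R2.
R3 ← R3 / (-6).
R1 ← R1 − 7/2·R3.
R2 ← R2 − 2·R3.
R4 ← R4 − 49/2·R3.
R4 ← R4 / (61/12).
R1 ← R1 + 5/12·R4.
R2 ← R2 − 4/3·R4.
R3 ← R3 + 1/6·R4.
Reading off the reduced rows gives x_1 = -1, x_2 = 1/2, x_3 = 0, x_4 = 0.

x_1 = -1, x_2 = 1/2, x_3 = 0, x_4 = 0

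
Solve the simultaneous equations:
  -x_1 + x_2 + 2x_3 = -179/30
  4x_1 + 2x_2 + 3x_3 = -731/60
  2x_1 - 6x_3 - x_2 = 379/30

x_1 = -1/3, x_2 = -14/5, x_3 = -7/4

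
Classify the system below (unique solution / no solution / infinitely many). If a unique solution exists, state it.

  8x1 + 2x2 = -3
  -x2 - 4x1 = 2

Row-reduce:
R1 ← R1 / (8).
R2 ← R2 + 4·R1.
Row 2 reduces to 0 = 1/2, a contradiction. The system is inconsistent.

no solution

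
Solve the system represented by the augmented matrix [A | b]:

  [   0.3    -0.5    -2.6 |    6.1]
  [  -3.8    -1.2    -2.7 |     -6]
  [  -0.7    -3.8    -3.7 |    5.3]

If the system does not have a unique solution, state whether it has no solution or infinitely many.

x_1 = 3, x_2 = 0, x_3 = -2

Row-reduce the augmented matrix:
R1 ← R1 / (3/10).
R2 ← R2 + 19/5·R1.
R3 ← R3 + 7/10·R1.
R2 ← R2 / (-113/15).
R1 ← R1 + 5/3·R2.
R3 ← R3 + 149/30·R2.
R3 ← R3 / (31021/2260).
R1 ← R1 + 177/226·R3.
R2 ← R2 − 1069/226·R3.
Reading off the reduced rows gives x_1 = 3, x_2 = 0, x_3 = -2.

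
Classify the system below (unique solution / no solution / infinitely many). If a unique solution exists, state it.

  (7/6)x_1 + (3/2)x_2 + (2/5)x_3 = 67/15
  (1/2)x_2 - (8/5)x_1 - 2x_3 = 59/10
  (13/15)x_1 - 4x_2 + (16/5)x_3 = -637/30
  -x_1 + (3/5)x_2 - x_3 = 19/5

no solution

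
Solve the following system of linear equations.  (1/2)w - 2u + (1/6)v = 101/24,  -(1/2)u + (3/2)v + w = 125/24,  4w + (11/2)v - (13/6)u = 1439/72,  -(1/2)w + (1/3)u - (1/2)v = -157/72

u = -5/3, v = 9/4, w = 1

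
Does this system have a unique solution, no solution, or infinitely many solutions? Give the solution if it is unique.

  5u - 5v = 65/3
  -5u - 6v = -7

Row-reduce the augmented matrix:
R1 ← R1 / (5).
R2 ← R2 + 5·R1.
R2 ← R2 / (-11).
R1 ← R1 + 1·R2.
Reading off the reduced rows gives u = 3, v = -4/3.

u = 3, v = -4/3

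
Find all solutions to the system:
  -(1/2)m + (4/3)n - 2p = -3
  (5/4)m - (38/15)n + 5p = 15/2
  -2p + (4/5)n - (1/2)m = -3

infinitely many solutions

Row-reduce:
R1 ← R1 / (-1/2).
R2 ← R2 − 5/4·R1.
R3 ← R3 + 1/2·R1.
R2 ← R2 / (4/5).
R1 ← R1 + 8/3·R2.
R3 ← R3 + 8/15·R2.
Rank is 2 with 3 unknowns, leaving p free.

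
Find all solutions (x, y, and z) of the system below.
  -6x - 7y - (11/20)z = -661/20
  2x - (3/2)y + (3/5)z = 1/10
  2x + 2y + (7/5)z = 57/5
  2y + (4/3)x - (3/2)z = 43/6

no solution

Row-reduce:
R1 ← R1 / (-6).
R2 ← R2 − 2·R1.
R3 ← R3 − 2·R1.
R4 ← R4 − 4/3·R1.
R2 ← R2 / (-23/6).
R1 ← R1 − 7/6·R2.
R3 ← R3 + 1/3·R2.
R4 ← R4 − 4/9·R2.
R3 ← R3 / (543/460).
R1 ← R1 − 201/920·R3.
R2 ← R2 + 5/46·R3.
R4 ← R4 + 181/115·R3.
Row 4 reduces to 0 = 1/3, a contradiction. The system is inconsistent.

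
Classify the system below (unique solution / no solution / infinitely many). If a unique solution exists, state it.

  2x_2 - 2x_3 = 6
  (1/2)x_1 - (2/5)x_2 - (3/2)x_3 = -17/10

Row-reduce:
Swap R1 and R2.
R1 ← R1 / (1/2).
R2 ← R2 / (2).
R1 ← R1 + 4/5·R2.
Rank is 2 with 3 unknowns, leaving x_3 free.

infinitely many solutions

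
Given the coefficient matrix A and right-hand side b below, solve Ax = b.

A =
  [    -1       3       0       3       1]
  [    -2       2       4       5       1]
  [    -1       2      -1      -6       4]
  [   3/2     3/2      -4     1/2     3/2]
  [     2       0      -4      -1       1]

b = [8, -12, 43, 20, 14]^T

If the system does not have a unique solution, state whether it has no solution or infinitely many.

no solution

Row-reduce:
R1 ← R1 / (-1).
R2 ← R2 + 2·R1.
R3 ← R3 + 1·R1.
R4 ← R4 − 3/2·R1.
R5 ← R5 − 2·R1.
R2 ← R2 / (-4).
R1 ← R1 + 3·R2.
R3 ← R3 + 1·R2.
R4 ← R4 − 6·R2.
R5 ← R5 − 6·R2.
R3 ← R3 / (-2).
R1 ← R1 + 3·R3.
R2 ← R2 + 1·R3.
R4 ← R4 − 2·R3.
R5 ← R5 − 2·R3.
R4 ← R4 / (-21/4).
R1 ← R1 − 87/8·R4.
R2 ← R2 − 37/8·R4.
R3 ← R3 − 35/8·R4.
R5 ← R5 + 21/4·R4.
Row 5 reduces to 0 = -2, a contradiction. The system is inconsistent.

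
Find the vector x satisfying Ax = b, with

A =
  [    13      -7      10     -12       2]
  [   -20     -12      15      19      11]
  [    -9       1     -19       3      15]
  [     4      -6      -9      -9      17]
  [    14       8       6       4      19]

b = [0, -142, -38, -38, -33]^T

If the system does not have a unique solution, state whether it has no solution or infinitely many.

infinitely many solutions

Row-reduce:
R1 ← R1 / (13).
R2 ← R2 + 20·R1.
R3 ← R3 + 9·R1.
R4 ← R4 − 4·R1.
R5 ← R5 − 14·R1.
R2 ← R2 / (-296/13).
R1 ← R1 + 7/13·R2.
R3 ← R3 + 50/13·R2.
R4 ← R4 + 50/13·R2.
R5 ← R5 − 202/13·R2.
R3 ← R3 / (-2547/148).
R1 ← R1 − 15/296·R3.
R2 ← R2 + 395/296·R3.
R4 ← R4 + 2547/148·R3.
R5 ← R5 − 2363/148·R3.
Swap R4 and R5.
R4 ← R4 / (31282/2547).
R1 ← R1 + 808/849·R4.
R2 ← R2 − 1006/2547·R4.
R3 ← R3 − 799/2547·R4.
Rank is 4 with 5 unknowns, leaving x_5 free.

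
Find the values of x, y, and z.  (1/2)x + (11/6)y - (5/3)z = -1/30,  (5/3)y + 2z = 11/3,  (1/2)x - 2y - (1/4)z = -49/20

x = -2/5, y = 1, z = 1

Row-reduce the augmented matrix:
R1 ← R1 / (1/2).
R3 ← R3 − 1/2·R1.
R2 ← R2 / (5/3).
R1 ← R1 − 11/3·R2.
R3 ← R3 + 23/6·R2.
R3 ← R3 / (361/60).
R1 ← R1 + 116/15·R3.
R2 ← R2 − 6/5·R3.
Reading off the reduced rows gives x = -2/5, y = 1, z = 1.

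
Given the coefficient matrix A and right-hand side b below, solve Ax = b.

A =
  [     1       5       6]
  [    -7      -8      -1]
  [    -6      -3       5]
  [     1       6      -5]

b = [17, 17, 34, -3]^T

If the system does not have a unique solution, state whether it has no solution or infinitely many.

x_1 = -5, x_2 = 2, x_3 = 2

Row-reduce the augmented matrix:
R2 ← R2 + 7·R1.
R3 ← R3 + 6·R1.
R4 ← R4 − 1·R1.
R2 ← R2 / (27).
R1 ← R1 − 5·R2.
R3 ← R3 − 27·R2.
R4 ← R4 − 1·R2.
Swap R3 and R4.
R3 ← R3 / (-338/27).
R1 ← R1 + 43/27·R3.
R2 ← R2 − 41/27·R3.
R4 reduces to 0 = 0, so the extra equation is consistent.
Reading off the reduced rows gives x_1 = -5, x_2 = 2, x_3 = 2.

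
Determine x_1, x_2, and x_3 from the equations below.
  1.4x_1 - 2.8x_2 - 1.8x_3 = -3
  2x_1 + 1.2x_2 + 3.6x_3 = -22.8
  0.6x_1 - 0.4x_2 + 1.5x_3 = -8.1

Row-reduce the augmented matrix:
R1 ← R1 / (7/5).
R2 ← R2 − 2·R1.
R3 ← R3 − 3/5·R1.
R2 ← R2 / (26/5).
R1 ← R1 + 2·R2.
R3 ← R3 − 4/5·R2.
R3 ← R3 / (1203/910).
R1 ← R1 − 99/91·R3.
R2 ← R2 − 108/91·R3.
Reading off the reduced rows gives x_1 = -6, x_2 = 0, x_3 = -3.

x_1 = -6, x_2 = 0, x_3 = -3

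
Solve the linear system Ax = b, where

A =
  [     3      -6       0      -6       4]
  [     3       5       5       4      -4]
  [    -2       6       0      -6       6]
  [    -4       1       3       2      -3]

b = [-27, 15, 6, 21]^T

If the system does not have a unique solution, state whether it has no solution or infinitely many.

infinitely many solutions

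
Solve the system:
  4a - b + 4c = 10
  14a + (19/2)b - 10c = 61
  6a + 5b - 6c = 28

Row-reduce:
R1 ← R1 / (4).
R2 ← R2 − 14·R1.
R3 ← R3 − 6·R1.
R2 ← R2 / (13).
R1 ← R1 + 1/4·R2.
R3 ← R3 − 13/2·R2.
Rank is 2 with 3 unknowns, leaving c free.

infinitely many solutions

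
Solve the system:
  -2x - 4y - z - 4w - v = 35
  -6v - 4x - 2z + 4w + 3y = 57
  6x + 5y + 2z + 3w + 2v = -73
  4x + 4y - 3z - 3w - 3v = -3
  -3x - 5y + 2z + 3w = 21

Row-reduce the augmented matrix:
R1 ← R1 / (-2).
R2 ← R2 + 4·R1.
R3 ← R3 − 6·R1.
R4 ← R4 − 4·R1.
R5 ← R5 + 3·R1.
R2 ← R2 / (11).
R1 ← R1 − 2·R2.
R3 ← R3 + 7·R2.
R4 ← R4 + 4·R2.
R5 ← R5 − 1·R2.
R3 ← R3 / (-1).
R1 ← R1 − 1/2·R3.
R4 ← R4 + 5·R3.
R5 ← R5 − 7/2·R3.
R4 ← R4 / (2/11).
R1 ← R1 + 19/22·R4.
R2 ← R2 − 12/11·R4.
R3 ← R3 − 15/11·R4.
R5 ← R5 − 69/22·R4.
R5 ← R5 / (-205).
R1 ← R1 − 53·R5.
R2 ← R2 + 68·R5.
R3 ← R3 + 81·R5.
R4 ← R4 − 62·R5.
Reading off the reduced rows gives x = -6, y = -3, z = -6, w = 0, v = -5.

x = -6, y = -3, z = -6, w = 0, v = -5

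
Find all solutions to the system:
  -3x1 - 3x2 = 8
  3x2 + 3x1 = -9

no solution

Row-reduce:
R1 ← R1 / (-3).
R2 ← R2 − 3·R1.
Row 2 reduces to 0 = -1, a contradiction. The system is inconsistent.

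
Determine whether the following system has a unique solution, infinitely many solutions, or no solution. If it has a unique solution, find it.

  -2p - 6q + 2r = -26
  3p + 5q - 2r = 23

infinitely many solutions

Row-reduce:
R1 ← R1 / (-2).
R2 ← R2 − 3·R1.
R2 ← R2 / (-4).
R1 ← R1 − 3·R2.
Rank is 2 with 3 unknowns, leaving r free.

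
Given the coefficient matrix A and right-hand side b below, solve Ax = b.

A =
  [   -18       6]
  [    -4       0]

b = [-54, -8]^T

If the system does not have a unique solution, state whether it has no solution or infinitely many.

x_1 = 2, x_2 = -3

Row-reduce the augmented matrix:
R1 ← R1 / (-18).
R2 ← R2 + 4·R1.
R2 ← R2 / (-4/3).
R1 ← R1 + 1/3·R2.
Reading off the reduced rows gives x_1 = 2, x_2 = -3.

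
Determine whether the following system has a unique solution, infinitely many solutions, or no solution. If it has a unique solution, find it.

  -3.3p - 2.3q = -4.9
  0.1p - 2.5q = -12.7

p = -2, q = 5

Row-reduce the augmented matrix:
R1 ← R1 / (-33/10).
R2 ← R2 − 1/10·R1.
R2 ← R2 / (-424/165).
R1 ← R1 − 23/33·R2.
Reading off the reduced rows gives p = -2, q = 5.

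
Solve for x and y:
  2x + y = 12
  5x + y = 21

x = 3, y = 6

Row-reduce the augmented matrix:
R1 ← R1 / (2).
R2 ← R2 − 5·R1.
R2 ← R2 / (-3/2).
R1 ← R1 − 1/2·R2.
Reading off the reduced rows gives x = 3, y = 6.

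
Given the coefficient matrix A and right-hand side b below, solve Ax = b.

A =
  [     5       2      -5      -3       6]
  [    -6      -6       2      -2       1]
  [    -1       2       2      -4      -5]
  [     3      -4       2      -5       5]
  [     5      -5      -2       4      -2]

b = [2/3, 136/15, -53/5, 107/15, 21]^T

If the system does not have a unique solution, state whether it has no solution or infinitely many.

x_1 = 3/5, x_2 = -8/3, x_3 = -1, x_4 = 2/3, x_5 = 0

Row-reduce the augmented matrix:
R1 ← R1 / (5).
R2 ← R2 + 6·R1.
R3 ← R3 + 1·R1.
R4 ← R4 − 3·R1.
R5 ← R5 − 5·R1.
R2 ← R2 / (-18/5).
R1 ← R1 − 2/5·R2.
R3 ← R3 − 12/5·R2.
R4 ← R4 + 26/5·R2.
R5 ← R5 + 7·R2.
R3 ← R3 / (-5/3).
R1 ← R1 + 13/9·R3.
R2 ← R2 − 10/9·R3.
R4 ← R4 − 97/9·R3.
R5 ← R5 − 97/9·R3.
R4 ← R4 / (-49).
R1 ← R1 − 6·R4.
R2 ← R2 + 4·R4.
R3 ← R3 − 5·R4.
R5 ← R5 + 36·R4.
R5 ← R5 / (-3943/294).
R1 ← R1 − 104/147·R5.
R2 ← R2 + 117/98·R5.
R3 ← R3 + 142/147·R5.
R4 ← R4 + 1/147·R5.
Reading off the reduced rows gives x_1 = 3/5, x_2 = -8/3, x_3 = -1, x_4 = 2/3, x_5 = 0.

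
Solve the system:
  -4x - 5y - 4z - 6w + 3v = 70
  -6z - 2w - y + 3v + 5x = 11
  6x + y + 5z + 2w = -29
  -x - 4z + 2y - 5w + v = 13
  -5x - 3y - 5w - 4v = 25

Row-reduce the augmented matrix:
R1 ← R1 / (-4).
R2 ← R2 − 5·R1.
R3 ← R3 − 6·R1.
R4 ← R4 + 1·R1.
R5 ← R5 + 5·R1.
R2 ← R2 / (-29/4).
R1 ← R1 − 5/4·R2.
R3 ← R3 + 13/2·R2.
R4 ← R4 − 13/4·R2.
R5 ← R5 − 13/4·R2.
R3 ← R3 / (257/29).
R1 ← R1 + 26/29·R3.
R2 ← R2 − 44/29·R3.
R4 ← R4 + 230/29·R3.
R5 ← R5 − 2/29·R3.
R4 ← R4 / (-1645/257).
R1 ← R1 − 4/257·R4.
R2 ← R2 − 270/257·R4.
R3 ← R3 − 44/257·R4.
R5 ← R5 + 455/257·R4.
R5 ← R5 / (-246/47).
R1 ← R1 − 86/329·R5.
R2 ← R2 + 117/329·R5.
R3 ← R3 + 41/329·R5.
R4 ← R4 + 97/329·R5.
Reading off the reduced rows gives x = -3, y = -5, z = 0, w = -3, v = 5.

x = -3, y = -5, z = 0, w = -3, v = 5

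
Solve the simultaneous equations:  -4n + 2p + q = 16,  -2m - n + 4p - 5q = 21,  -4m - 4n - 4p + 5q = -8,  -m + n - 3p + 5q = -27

m = 2, n = -5, p = 0, q = -4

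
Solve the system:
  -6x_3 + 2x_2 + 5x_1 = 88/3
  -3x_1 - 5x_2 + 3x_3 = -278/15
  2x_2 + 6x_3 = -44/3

x_1 = 12/5, x_2 = 2/3, x_3 = -8/3

Row-reduce the augmented matrix:
R1 ← R1 / (5).
R2 ← R2 + 3·R1.
R2 ← R2 / (-19/5).
R1 ← R1 − 2/5·R2.
R3 ← R3 − 2·R2.
R3 ← R3 / (108/19).
R1 ← R1 + 24/19·R3.
R2 ← R2 − 3/19·R3.
Reading off the reduced rows gives x_1 = 12/5, x_2 = 2/3, x_3 = -8/3.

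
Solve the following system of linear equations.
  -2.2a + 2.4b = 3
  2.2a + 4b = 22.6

Row-reduce the augmented matrix:
R1 ← R1 / (-11/5).
R2 ← R2 − 11/5·R1.
R2 ← R2 / (32/5).
R1 ← R1 + 12/11·R2.
Reading off the reduced rows gives a = 3, b = 4.

a = 3, b = 4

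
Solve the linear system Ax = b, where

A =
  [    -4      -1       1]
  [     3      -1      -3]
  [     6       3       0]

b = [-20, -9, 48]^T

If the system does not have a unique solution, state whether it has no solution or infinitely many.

x_1 = 5, x_2 = 6, x_3 = 6

Row-reduce the augmented matrix:
R1 ← R1 / (-4).
R2 ← R2 − 3·R1.
R3 ← R3 − 6·R1.
R2 ← R2 / (-7/4).
R1 ← R1 − 1/4·R2.
R3 ← R3 − 3/2·R2.
R3 ← R3 / (-3/7).
R1 ← R1 + 4/7·R3.
R2 ← R2 − 9/7·R3.
Reading off the reduced rows gives x_1 = 5, x_2 = 6, x_3 = 6.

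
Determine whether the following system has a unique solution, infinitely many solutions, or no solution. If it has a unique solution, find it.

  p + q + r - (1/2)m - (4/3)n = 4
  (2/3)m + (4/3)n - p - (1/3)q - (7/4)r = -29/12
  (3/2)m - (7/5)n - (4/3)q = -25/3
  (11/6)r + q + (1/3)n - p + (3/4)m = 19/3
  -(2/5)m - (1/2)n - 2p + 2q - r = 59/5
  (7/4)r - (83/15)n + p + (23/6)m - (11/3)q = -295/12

Row-reduce:
R1 ← R1 / (-1/2).
R2 ← R2 − 2/3·R1.
R3 ← R3 − 3/2·R1.
R4 ← R4 − 3/4·R1.
R5 ← R5 + 2/5·R1.
R6 ← R6 − 23/6·R1.
R2 ← R2 / (-4/9).
R1 ← R1 − 8/3·R2.
R3 ← R3 + 27/5·R2.
R4 ← R4 + 5/3·R2.
R5 ← R5 − 17/30·R2.
R6 ← R6 + 709/45·R2.
R3 ← R3 / (-21/20).
R2 ← R2 + 3/4·R3.
R4 ← R4 + 3/4·R3.
R5 ← R5 + 19/8·R3.
R6 ← R6 + 63/20·R3.
R4 ← R4 / (131/21).
R1 ← R1 − 4·R4.
R2 ← R2 − 110/21·R4.
R3 ← R3 − 629/63·R4.
R5 ← R5 − 8249/315·R4.
R5 ← R5 / (-199777/11790).
R1 ← R1 + 517/131·R5.
R2 ← R2 + 1610/393·R5.
R3 ← R3 + 59395/9432·R5.
R4 ← R4 + 145/1048·R5.
Row 6 reduces to 0 = -2, a contradiction. The system is inconsistent.

no solution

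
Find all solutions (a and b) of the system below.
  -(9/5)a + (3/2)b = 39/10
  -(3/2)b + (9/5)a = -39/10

infinitely many solutions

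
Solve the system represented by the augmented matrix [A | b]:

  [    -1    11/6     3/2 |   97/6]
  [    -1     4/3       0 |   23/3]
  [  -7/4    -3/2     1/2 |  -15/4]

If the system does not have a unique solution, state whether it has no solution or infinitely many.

Row-reduce the augmented matrix:
R1 ← R1 / (-1).
R2 ← R2 + 1·R1.
R3 ← R3 + 7/4·R1.
R2 ← R2 / (-1/2).
R1 ← R1 + 11/6·R2.
R3 ← R3 + 113/24·R2.
R3 ← R3 / (12).
R1 ← R1 − 4·R3.
R2 ← R2 − 3·R3.
Reading off the reduced rows gives x_1 = -1, x_2 = 5, x_3 = 4.

x_1 = -1, x_2 = 5, x_3 = 4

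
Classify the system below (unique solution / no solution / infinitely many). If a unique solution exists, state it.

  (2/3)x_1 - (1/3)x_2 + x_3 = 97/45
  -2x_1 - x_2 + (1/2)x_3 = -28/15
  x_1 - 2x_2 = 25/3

Row-reduce the augmented matrix:
R1 ← R1 / (2/3).
R2 ← R2 + 2·R1.
R3 ← R3 − 1·R1.
R2 ← R2 / (-2).
R1 ← R1 + 1/2·R2.
R3 ← R3 + 3/2·R2.
R3 ← R3 / (-33/8).
R1 ← R1 − 5/8·R3.
R2 ← R2 + 7/4·R3.
Reading off the reduced rows gives x_1 = 7/3, x_2 = -3, x_3 = -2/5.

x_1 = 7/3, x_2 = -3, x_3 = -2/5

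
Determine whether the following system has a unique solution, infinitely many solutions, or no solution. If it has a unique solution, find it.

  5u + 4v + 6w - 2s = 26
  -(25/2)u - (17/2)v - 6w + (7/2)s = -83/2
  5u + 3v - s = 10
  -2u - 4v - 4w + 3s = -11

Row-reduce:
R1 ← R1 / (5).
R2 ← R2 + 25/2·R1.
R3 ← R3 − 5·R1.
R4 ← R4 + 2·R1.
R2 ← R2 / (3/2).
R1 ← R1 − 4/5·R2.
R3 ← R3 + 1·R2.
R4 ← R4 + 12/5·R2.
Swap R3 and R4.
R3 ← R3 / (64/5).
R1 ← R1 + 18/5·R3.
R2 ← R2 − 6·R3.
Row 4 reduces to 0 = -1/3, a contradiction. The system is inconsistent.

no solution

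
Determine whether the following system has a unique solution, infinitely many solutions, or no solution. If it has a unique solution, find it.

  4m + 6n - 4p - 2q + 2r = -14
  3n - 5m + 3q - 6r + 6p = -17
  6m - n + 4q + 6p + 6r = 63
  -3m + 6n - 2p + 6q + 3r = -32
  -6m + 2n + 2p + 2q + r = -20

Row-reduce the augmented matrix:
R1 ← R1 / (4).
R2 ← R2 + 5·R1.
R3 ← R3 − 6·R1.
R4 ← R4 + 3·R1.
R5 ← R5 + 6·R1.
R2 ← R2 / (21/2).
R1 ← R1 − 3/2·R2.
R3 ← R3 + 10·R2.
R4 ← R4 − 21/2·R2.
R5 ← R5 − 11·R2.
R3 ← R3 / (272/21).
R1 ← R1 + 8/7·R3.
R2 ← R2 − 2/21·R3.
R4 ← R4 + 6·R3.
R5 ← R5 + 106/21·R3.
R4 ← R4 / (1015/136).
R1 ← R1 − 3/34·R4.
R2 ← R2 + 1/136·R4.
R3 ← R3 − 157/272·R4.
R5 ← R5 − 189/136·R4.
R5 ← R5 / (881/145).
R1 ← R1 − 891/1015·R5.
R2 ← R2 + 328/1015·R5.
R3 ← R3 + 642/1015·R5.
R4 ← R4 − 1067/1015·R5.
Reading off the reduced rows gives m = 4, n = -3, p = 4, q = 0, r = 2.

m = 4, n = -3, p = 4, q = 0, r = 2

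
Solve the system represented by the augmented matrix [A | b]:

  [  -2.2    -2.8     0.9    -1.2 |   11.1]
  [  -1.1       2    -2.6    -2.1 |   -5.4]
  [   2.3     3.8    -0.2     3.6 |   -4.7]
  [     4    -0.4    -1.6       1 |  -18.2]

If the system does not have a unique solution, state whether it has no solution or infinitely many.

Row-reduce the augmented matrix:
R1 ← R1 / (-11/5).
R2 ← R2 + 11/10·R1.
R3 ← R3 − 23/10·R1.
R4 ← R4 − 4·R1.
R2 ← R2 / (17/5).
R1 ← R1 − 14/11·R2.
R3 ← R3 − 48/55·R2.
R4 ← R4 + 302/55·R2.
R3 ← R3 / (5699/3740).
R1 ← R1 − 137/187·R3.
R2 ← R2 + 61/68·R3.
R4 ← R4 + 9143/1870·R3.
R4 ← R4 / (3584/695).
R1 ← R1 + 1173/5699·R4.
R2 ← R2 − 13293/11398·R4.
R3 ← R3 − 10212/5699·R4.
Reading off the reduced rows gives x_1 = -5, x_2 = -1, x_3 = 1, x_4 = 3.

x_1 = -5, x_2 = -1, x_3 = 1, x_4 = 3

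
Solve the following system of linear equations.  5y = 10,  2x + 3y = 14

Row-reduce the augmented matrix:
Swap R1 and R2.
R1 ← R1 / (2).
R2 ← R2 / (5).
R1 ← R1 − 3/2·R2.
Reading off the reduced rows gives x = 4, y = 2.

x = 4, y = 2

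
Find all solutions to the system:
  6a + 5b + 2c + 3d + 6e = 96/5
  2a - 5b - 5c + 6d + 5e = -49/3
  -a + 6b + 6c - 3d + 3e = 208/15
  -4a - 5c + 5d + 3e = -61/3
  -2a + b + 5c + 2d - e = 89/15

a = 7/3, b = 8/5, c = 8/5, d = 0, e = -1

Row-reduce the augmented matrix:
R1 ← R1 / (6).
R2 ← R2 − 2·R1.
R3 ← R3 + 1·R1.
R4 ← R4 + 4·R1.
R5 ← R5 + 2·R1.
R2 ← R2 / (-20/3).
R1 ← R1 − 5/6·R2.
R3 ← R3 − 41/6·R2.
R4 ← R4 − 10/3·R2.
R5 ← R5 − 8/3·R2.
R3 ← R3 / (21/40).
R1 ← R1 + 3/8·R3.
R2 ← R2 − 17/20·R3.
R4 ← R4 + 13/2·R3.
R5 ← R5 − 17/5·R3.
R4 ← R4 / (42).
R1 ← R1 − 3·R4.
R2 ← R2 + 5·R4.
R3 ← R3 − 5·R4.
R5 ← R5 + 12·R4.
R5 ← R5 / (-792/49).
R1 ← R1 + 64/147·R5.
R2 ← R2 + 205/441·R5.
R3 ← R3 − 898/441·R5.
R4 ← R4 − 1009/441·R5.
Reading off the reduced rows gives a = 7/3, b = 8/5, c = 8/5, d = 0, e = -1.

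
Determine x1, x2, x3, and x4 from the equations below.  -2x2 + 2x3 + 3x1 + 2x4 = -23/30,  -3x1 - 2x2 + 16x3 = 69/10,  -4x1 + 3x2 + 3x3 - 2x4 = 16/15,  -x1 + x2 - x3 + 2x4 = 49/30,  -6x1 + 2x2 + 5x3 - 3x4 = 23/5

Row-reduce the augmented matrix:
R1 ← R1 / (3).
R2 ← R2 + 3·R1.
R3 ← R3 + 4·R1.
R4 ← R4 + 1·R1.
R5 ← R5 + 6·R1.
R2 ← R2 / (-4).
R1 ← R1 + 2/3·R2.
R3 ← R3 − 1/3·R2.
R4 ← R4 − 1/3·R2.
R5 ← R5 + 2·R2.
R3 ← R3 / (43/6).
R1 ← R1 + 7/3·R3.
R2 ← R2 + 9/2·R3.
R4 ← R4 − 7/6·R3.
R4 ← R4 / (116/43).
R1 ← R1 − 26/43·R4.
R2 ← R2 − 1/43·R4.
R3 ← R3 − 5/43·R4.
R5 reduces to 0 = 0, so the extra equation is consistent.
Reading off the reduced rows gives x1 = -3/2, x2 = -6/5, x3 = 0, x4 = 2/3.

x1 = -3/2, x2 = -6/5, x3 = 0, x4 = 2/3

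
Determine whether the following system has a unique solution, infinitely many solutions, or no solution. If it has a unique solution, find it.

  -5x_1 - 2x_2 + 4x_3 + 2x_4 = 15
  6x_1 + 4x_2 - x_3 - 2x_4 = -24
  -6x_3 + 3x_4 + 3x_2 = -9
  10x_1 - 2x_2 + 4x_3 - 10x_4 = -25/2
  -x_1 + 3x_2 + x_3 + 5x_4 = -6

no solution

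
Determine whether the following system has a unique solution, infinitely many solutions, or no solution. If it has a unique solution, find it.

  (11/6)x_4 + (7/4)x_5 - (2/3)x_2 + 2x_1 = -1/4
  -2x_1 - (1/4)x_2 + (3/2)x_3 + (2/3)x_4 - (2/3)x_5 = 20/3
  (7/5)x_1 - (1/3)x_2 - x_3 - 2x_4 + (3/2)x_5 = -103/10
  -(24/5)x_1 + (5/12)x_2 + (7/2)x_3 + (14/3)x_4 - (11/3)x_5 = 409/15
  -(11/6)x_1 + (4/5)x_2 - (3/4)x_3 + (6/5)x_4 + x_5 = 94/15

infinitely many solutions

Row-reduce:
R1 ← R1 / (2).
R2 ← R2 + 2·R1.
R3 ← R3 − 7/5·R1.
R4 ← R4 + 24/5·R1.
R5 ← R5 + 11/6·R1.
R2 ← R2 / (-11/12).
R1 ← R1 + 1/3·R2.
R3 ← R3 − 2/15·R2.
R4 ← R4 + 71/60·R2.
R5 ← R5 − 17/90·R2.
R3 ← R3 / (-43/55).
R1 ← R1 + 6/11·R3.
R2 ← R2 + 18/11·R3.
R4 ← R4 − 86/55·R3.
R5 ← R5 + 97/220·R3.
Swap R4 and R5.
R4 ← R4 / (156109/30960).
R1 ← R1 − 1055/516·R4.
R2 ← R2 − 291/86·R4.
R3 ← R3 − 1927/516·R4.
Rank is 4 with 5 unknowns, leaving x_5 free.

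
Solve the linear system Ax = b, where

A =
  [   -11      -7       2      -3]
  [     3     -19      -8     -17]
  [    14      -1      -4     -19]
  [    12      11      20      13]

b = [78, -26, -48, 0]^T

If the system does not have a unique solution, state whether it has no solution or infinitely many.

Row-reduce the augmented matrix:
R1 ← R1 / (-11).
R2 ← R2 − 3·R1.
R3 ← R3 − 14·R1.
R4 ← R4 − 12·R1.
R2 ← R2 / (-230/11).
R1 ← R1 − 7/11·R2.
R3 ← R3 + 109/11·R2.
R4 ← R4 − 37/11·R2.
R3 ← R3 / (239/115).
R1 ← R1 + 47/115·R3.
R2 ← R2 − 41/115·R3.
R4 ← R4 − 2413/115·R3.
R4 ← R4 / (36324/239).
R1 ← R1 + 740/239·R4.
R2 ← R2 − 793/239·R4.
R3 ← R3 + 1653/239·R4.
Reading off the reduced rows gives x_1 = -6, x_2 = 1, x_3 = 5, x_4 = -3.

x_1 = -6, x_2 = 1, x_3 = 5, x_4 = -3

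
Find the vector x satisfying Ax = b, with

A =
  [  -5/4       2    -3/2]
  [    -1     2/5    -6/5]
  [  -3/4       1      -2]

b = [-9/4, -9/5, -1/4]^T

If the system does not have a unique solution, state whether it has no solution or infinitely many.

Row-reduce the augmented matrix:
R1 ← R1 / (-5/4).
R2 ← R2 + 1·R1.
R3 ← R3 + 3/4·R1.
R2 ← R2 / (-6/5).
R1 ← R1 + 8/5·R2.
R3 ← R3 + 1/5·R2.
R3 ← R3 / (-11/10).
R1 ← R1 − 6/5·R3.
Reading off the reduced rows gives x_1 = 3, x_2 = 0, x_3 = -1.

x_1 = 3, x_2 = 0, x_3 = -1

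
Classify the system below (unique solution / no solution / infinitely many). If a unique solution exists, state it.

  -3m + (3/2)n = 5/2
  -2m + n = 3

Row-reduce:
R1 ← R1 / (-3).
R2 ← R2 + 2·R1.
Row 2 reduces to 0 = 4/3, a contradiction. The system is inconsistent.

no solution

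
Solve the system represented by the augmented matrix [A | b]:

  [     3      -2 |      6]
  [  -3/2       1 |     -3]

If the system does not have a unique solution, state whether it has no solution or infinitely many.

infinitely many solutions

Row-reduce:
R1 ← R1 / (3).
R2 ← R2 + 3/2·R1.
Rank is 1 with 2 unknowns, leaving x_2 free.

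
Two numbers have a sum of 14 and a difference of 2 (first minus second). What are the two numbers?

first number: 8, second number: 6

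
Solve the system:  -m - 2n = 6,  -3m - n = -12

From equation 1: m = -6 − 2·n.
Substitute into equation 2 and solve: n = -6.
Then m = 6.

m = 6, n = -6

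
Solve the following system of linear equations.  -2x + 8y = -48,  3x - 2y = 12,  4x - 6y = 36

Row-reduce the augmented matrix:
R1 ← R1 / (-2).
R2 ← R2 − 3·R1.
R3 ← R3 − 4·R1.
R2 ← R2 / (10).
R1 ← R1 + 4·R2.
R3 ← R3 − 10·R2.
R3 reduces to 0 = 0, so the extra equation is consistent.
Reading off the reduced rows gives x = 0, y = -6.

x = 0, y = -6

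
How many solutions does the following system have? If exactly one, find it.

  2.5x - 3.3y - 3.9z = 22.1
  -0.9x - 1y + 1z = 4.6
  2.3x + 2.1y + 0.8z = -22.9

Row-reduce the augmented matrix:
R1 ← R1 / (5/2).
R2 ← R2 + 9/10·R1.
R3 ← R3 − 23/10·R1.
R2 ← R2 / (-547/250).
R1 ← R1 + 33/25·R2.
R3 ← R3 − 642/125·R2.
R3 ← R3 / (3763/1094).
R1 ← R1 + 720/547·R3.
R2 ← R2 − 101/547·R3.
Reading off the reduced rows gives x = -4, y = -5, z = -4.

x = -4, y = -5, z = -4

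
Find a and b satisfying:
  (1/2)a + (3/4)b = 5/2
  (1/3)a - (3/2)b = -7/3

Row-reduce the augmented matrix:
R1 ← R1 / (1/2).
R2 ← R2 − 1/3·R1.
R2 ← R2 / (-2).
R1 ← R1 − 3/2·R2.
Reading off the reduced rows gives a = 2, b = 2.

a = 2, b = 2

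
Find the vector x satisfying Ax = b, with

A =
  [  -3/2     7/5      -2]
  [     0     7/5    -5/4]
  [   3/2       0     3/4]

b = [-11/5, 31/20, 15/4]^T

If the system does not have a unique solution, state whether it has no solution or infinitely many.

Row-reduce:
R1 ← R1 / (-3/2).
R3 ← R3 − 3/2·R1.
R2 ← R2 / (7/5).
R1 ← R1 + 14/15·R2.
R3 ← R3 − 7/5·R2.
Rank is 2 with 3 unknowns, leaving x_3 free.

infinitely many solutions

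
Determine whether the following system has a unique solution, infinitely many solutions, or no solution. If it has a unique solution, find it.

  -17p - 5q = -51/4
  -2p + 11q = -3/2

Row-reduce the augmented matrix:
R1 ← R1 / (-17).
R2 ← R2 + 2·R1.
R2 ← R2 / (197/17).
R1 ← R1 − 5/17·R2.
Reading off the reduced rows gives p = 3/4, q = 0.

p = 3/4, q = 0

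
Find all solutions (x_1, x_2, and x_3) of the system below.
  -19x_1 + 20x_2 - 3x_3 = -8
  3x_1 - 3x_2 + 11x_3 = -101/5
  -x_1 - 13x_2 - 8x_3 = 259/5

Row-reduce the augmented matrix:
R1 ← R1 / (-19).
R2 ← R2 − 3·R1.
R3 ← R3 + 1·R1.
R2 ← R2 / (3/19).
R1 ← R1 + 20/19·R2.
R3 ← R3 + 267/19·R2.
R3 ← R3 / (929).
R1 ← R1 − 211/3·R3.
R2 ← R2 − 200/3·R3.
Reading off the reduced rows gives x_1 = -2, x_2 = -13/5, x_3 = -2.

x_1 = -2, x_2 = -13/5, x_3 = -2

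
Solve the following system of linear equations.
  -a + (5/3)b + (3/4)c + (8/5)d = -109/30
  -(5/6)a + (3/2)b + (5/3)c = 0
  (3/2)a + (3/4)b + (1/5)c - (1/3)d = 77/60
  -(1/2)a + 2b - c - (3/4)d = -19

a = 3, b = -5, c = 6, d = 2

Row-reduce the augmented matrix:
R1 ← R1 / (-1).
R2 ← R2 + 5/6·R1.
R3 ← R3 − 3/2·R1.
R4 ← R4 + 1/2·R1.
R2 ← R2 / (1/9).
R1 ← R1 + 5/3·R2.
R3 ← R3 − 13/4·R2.
R4 ← R4 − 7/6·R2.
R3 ← R3 / (-4663/160).
R1 ← R1 − 119/8·R3.
R2 ← R2 − 75/8·R3.
R4 ← R4 + 197/16·R3.
R4 ← R4 / (-1370819/279780).
R1 ← R1 + 44732/69945·R4.
R2 ← R2 − 5644/4663·R4.
R3 ← R3 + 19712/13989·R4.
Reading off the reduced rows gives a = 3, b = -5, c = 6, d = 2.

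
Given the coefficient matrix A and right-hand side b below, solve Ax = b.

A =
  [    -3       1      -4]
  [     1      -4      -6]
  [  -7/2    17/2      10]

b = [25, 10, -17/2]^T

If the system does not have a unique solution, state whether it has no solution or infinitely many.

no solution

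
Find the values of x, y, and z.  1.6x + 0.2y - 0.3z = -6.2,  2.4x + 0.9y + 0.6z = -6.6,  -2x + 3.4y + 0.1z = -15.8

Row-reduce the augmented matrix:
R1 ← R1 / (8/5).
R2 ← R2 − 12/5·R1.
R3 ← R3 + 2·R1.
R2 ← R2 / (3/5).
R1 ← R1 − 1/8·R2.
R3 ← R3 − 73/20·R2.
R3 ← R3 / (-533/80).
R1 ← R1 + 13/32·R3.
R2 ← R2 − 7/4·R3.
Reading off the reduced rows gives x = -2, y = -6, z = 6.

x = -2, y = -6, z = 6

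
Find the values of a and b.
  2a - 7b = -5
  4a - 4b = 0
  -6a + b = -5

a = 1, b = 1

Row-reduce the augmented matrix:
R1 ← R1 / (2).
R2 ← R2 − 4·R1.
R3 ← R3 + 6·R1.
R2 ← R2 / (10).
R1 ← R1 + 7/2·R2.
R3 ← R3 + 20·R2.
R3 reduces to 0 = 0, so the extra equation is consistent.
Reading off the reduced rows gives a = 1, b = 1.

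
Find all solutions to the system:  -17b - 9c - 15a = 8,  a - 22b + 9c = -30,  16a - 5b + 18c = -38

infinitely many solutions

Row-reduce:
R1 ← R1 / (-15).
R2 ← R2 − 1·R1.
R3 ← R3 − 16·R1.
R2 ← R2 / (-347/15).
R1 ← R1 − 17/15·R2.
R3 ← R3 + 347/15·R2.
Rank is 2 with 3 unknowns, leaving c free.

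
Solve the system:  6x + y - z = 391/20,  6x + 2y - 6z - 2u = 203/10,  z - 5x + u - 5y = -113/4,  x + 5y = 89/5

x = 14/5, y = 3, z = 1/4, u = 1/2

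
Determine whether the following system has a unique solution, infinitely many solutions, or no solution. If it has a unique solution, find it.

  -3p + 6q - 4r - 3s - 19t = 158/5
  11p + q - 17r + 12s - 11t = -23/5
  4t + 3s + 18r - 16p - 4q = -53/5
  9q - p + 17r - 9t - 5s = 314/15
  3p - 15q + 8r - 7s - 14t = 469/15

p = 0, q = 0, r = 0, s = -5/3, t = -7/5

Row-reduce the augmented matrix:
R1 ← R1 / (-3).
R2 ← R2 − 11·R1.
R3 ← R3 + 16·R1.
R4 ← R4 + 1·R1.
R5 ← R5 − 3·R1.
R2 ← R2 / (23).
R1 ← R1 + 2·R2.
R3 ← R3 + 36·R2.
R4 ← R4 − 7·R2.
R5 ← R5 + 9·R2.
R3 ← R3 / (-706/69).
R1 ← R1 + 98/69·R3.
R2 ← R2 + 95/69·R3.
R4 ← R4 − 1930/69·R3.
R5 ← R5 + 193/23·R3.
R4 ← R4 / (18326/353).
R1 ← R1 + 624/353·R4.
R2 ← R2 + 1923/706·R4.
R3 ← R3 + 1419/706·R4.
R5 ← R5 + 18691/706·R4.
R5 ← R5 / (-1198831/18326).
R1 ← R1 − 9355/9163·R5.
R2 ← R2 + 46633/18326·R5.
R3 ← R3 − 1129/1666·R5.
R4 ← R4 + 6235/9163·R5.
Reading off the reduced rows gives p = 0, q = 0, r = 0, s = -5/3, t = -7/5.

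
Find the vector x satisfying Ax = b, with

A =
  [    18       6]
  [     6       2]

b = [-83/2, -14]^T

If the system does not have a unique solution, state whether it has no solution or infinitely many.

Row-reduce:
R1 ← R1 / (18).
R2 ← R2 − 6·R1.
Row 2 reduces to 0 = -1/6, a contradiction. The system is inconsistent.

no solution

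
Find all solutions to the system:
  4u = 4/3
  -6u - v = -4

Row-reduce the augmented matrix:
R1 ← R1 / (4).
R2 ← R2 + 6·R1.
R2 ← R2 / (-1).
Reading off the reduced rows gives u = 1/3, v = 2.

u = 1/3, v = 2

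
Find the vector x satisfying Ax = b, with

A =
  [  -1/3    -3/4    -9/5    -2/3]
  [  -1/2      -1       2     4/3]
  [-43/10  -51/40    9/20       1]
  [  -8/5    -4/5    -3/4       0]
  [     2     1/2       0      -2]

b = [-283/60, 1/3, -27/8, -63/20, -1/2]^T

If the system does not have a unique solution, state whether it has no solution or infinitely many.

no solution

Row-reduce:
R1 ← R1 / (-1/3).
R2 ← R2 + 1/2·R1.
R3 ← R3 + 43/10·R1.
R4 ← R4 + 8/5·R1.
R5 ← R5 − 2·R1.
R2 ← R2 / (1/8).
R1 ← R1 − 9/4·R2.
R3 ← R3 − 42/5·R2.
R4 ← R4 − 14/5·R2.
R5 ← R5 + 4·R2.
R3 ← R3 / (-29217/100).
R1 ← R1 + 396/5·R3.
R2 ← R2 − 188/5·R3.
R4 ← R4 + 9739/100·R3.
R5 ← R5 − 698/5·R3.
Swap R4 and R5.
R4 ← R4 / (-16226/9739).
R1 ← R1 + 952/9739·R4.
R2 ← R2 + 2696/9739·R4.
R3 ← R3 − 14720/29217·R4.
Row 5 reduces to 0 = 1/3, a contradiction. The system is inconsistent.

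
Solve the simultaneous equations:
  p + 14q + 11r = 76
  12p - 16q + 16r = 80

Row-reduce:
R2 ← R2 − 12·R1.
R2 ← R2 / (-184).
R1 ← R1 − 14·R2.
Rank is 2 with 3 unknowns, leaving r free.

infinitely many solutions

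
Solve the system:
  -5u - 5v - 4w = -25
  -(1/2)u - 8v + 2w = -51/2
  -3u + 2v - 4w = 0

Row-reduce:
R1 ← R1 / (-5).
R2 ← R2 + 1/2·R1.
R3 ← R3 + 3·R1.
R2 ← R2 / (-15/2).
R1 ← R1 − 1·R2.
R3 ← R3 − 5·R2.
Row 3 reduces to 0 = -1/3, a contradiction. The system is inconsistent.

no solution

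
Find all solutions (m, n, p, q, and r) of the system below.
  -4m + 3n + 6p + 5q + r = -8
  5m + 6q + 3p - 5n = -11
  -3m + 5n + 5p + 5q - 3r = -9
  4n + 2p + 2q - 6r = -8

Row-reduce:
R1 ← R1 / (-4).
R2 ← R2 − 5·R1.
R3 ← R3 + 3·R1.
R2 ← R2 / (-5/4).
R1 ← R1 + 3/4·R2.
R3 ← R3 − 11/4·R2.
R4 ← R4 − 4·R2.
R3 ← R3 / (118/5).
R1 ← R1 + 39/5·R3.
R2 ← R2 + 42/5·R3.
R4 ← R4 − 178/5·R3.
R4 ← R4 / (-79/59).
R1 ← R1 − 85/118·R4.
R2 ← R2 − 14/59·R4.
R3 ← R3 − 141/118·R4.
Rank is 4 with 5 unknowns, leaving r free.

infinitely many solutions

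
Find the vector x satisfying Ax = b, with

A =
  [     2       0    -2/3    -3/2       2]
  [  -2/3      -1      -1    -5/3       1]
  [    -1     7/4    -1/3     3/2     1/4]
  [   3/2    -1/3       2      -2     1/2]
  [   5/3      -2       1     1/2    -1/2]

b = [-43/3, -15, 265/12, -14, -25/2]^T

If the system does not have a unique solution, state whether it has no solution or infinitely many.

x_1 = -3, x_2 = 6, x_3 = 2, x_4 = 6, x_5 = 1

Row-reduce the augmented matrix:
R1 ← R1 / (2).
R2 ← R2 + 2/3·R1.
R3 ← R3 + 1·R1.
R4 ← R4 − 3/2·R1.
R5 ← R5 − 5/3·R1.
R2 ← R2 / (-1).
R3 ← R3 − 7/4·R2.
R4 ← R4 + 1/3·R2.
R5 ← R5 + 2·R2.
R3 ← R3 / (-101/36).
R1 ← R1 + 1/3·R3.
R2 ← R2 − 11/9·R3.
R4 ← R4 − 157/54·R3.
R5 ← R5 − 4·R3.
R4 ← R4 / (-8011/2424).
R1 ← R1 + 157/404·R4.
R2 ← R2 − 85/101·R4.
R3 ← R3 − 219/202·R4.
R5 ← R5 − 2117/1212·R4.
R5 ← R5 / (30451/16022).
R1 ← R1 − 1443/8011·R5.
R2 ← R2 − 6825/8011·R5.
R3 ← R3 + 4638/8011·R5.
R4 ← R4 + 6696/8011·R5.
Reading off the reduced rows gives x_1 = -3, x_2 = 6, x_3 = 2, x_4 = 6, x_5 = 1.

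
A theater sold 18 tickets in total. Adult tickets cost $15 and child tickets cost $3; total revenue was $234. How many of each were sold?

Let a = adult tickets, c = child tickets.
  a + c = 18
  15a + 3c = 234
From equation 1: a = 18 − c.
Substitute into equation 2 and solve: c = 3.
Then a = 15.

adult tickets: 15, child tickets: 3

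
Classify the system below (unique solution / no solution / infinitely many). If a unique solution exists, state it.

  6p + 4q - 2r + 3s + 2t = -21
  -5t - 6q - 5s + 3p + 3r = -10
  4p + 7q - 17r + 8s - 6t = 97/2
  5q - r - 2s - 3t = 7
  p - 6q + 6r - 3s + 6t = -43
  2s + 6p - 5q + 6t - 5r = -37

Row-reduce:
R1 ← R1 / (6).
R2 ← R2 − 3·R1.
R3 ← R3 − 4·R1.
R5 ← R5 − 1·R1.
R6 ← R6 − 6·R1.
R2 ← R2 / (-8).
R1 ← R1 − 2/3·R2.
R3 ← R3 − 13/3·R2.
R4 ← R4 − 5·R2.
R5 ← R5 + 20/3·R2.
R6 ← R6 + 9·R2.
R3 ← R3 / (-27/2).
R2 ← R2 + 1/2·R3.
R4 ← R4 − 3/2·R3.
R5 ← R5 − 3·R3.
R6 ← R6 + 15/2·R3.
R4 ← R4 / (-625/108).
R1 ← R1 + 1/24·R4.
R2 ← R2 − 467/648·R4.
R3 ← R3 + 119/648·R4.
R5 ← R5 − 533/216·R4.
R6 ← R6 − 533/108·R4.
R5 ← R5 / (6169/1250).
R1 ← R1 + 137/1250·R5.
R2 ← R2 − 581/3750·R5.
R3 ← R3 − 3883/3750·R5.
R4 ← R4 − 856/625·R5.
R6 ← R6 − 6169/625·R5.
Row 6 reduces to 0 = 1/2, a contradiction. The system is inconsistent.

no solution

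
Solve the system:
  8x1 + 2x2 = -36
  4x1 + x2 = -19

Row-reduce:
R1 ← R1 / (8).
R2 ← R2 − 4·R1.
Row 2 reduces to 0 = -1, a contradiction. The system is inconsistent.

no solution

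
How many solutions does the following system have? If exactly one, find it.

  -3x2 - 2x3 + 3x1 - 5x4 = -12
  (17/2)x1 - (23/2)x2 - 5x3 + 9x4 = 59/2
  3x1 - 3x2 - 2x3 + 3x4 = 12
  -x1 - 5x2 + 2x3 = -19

no solution

Row-reduce:
R1 ← R1 / (3).
R2 ← R2 − 17/2·R1.
R3 ← R3 − 3·R1.
R4 ← R4 + 1·R1.
R2 ← R2 / (-3).
R1 ← R1 + 1·R2.
R4 ← R4 + 6·R2.
R3 ← R3 / (8).
R1 ← R1 + 169/18·R3.
R2 ← R2 + 139/18·R3.
R4 ← R4 + 48·R3.
Row 4 reduces to 0 = -6, a contradiction. The system is inconsistent.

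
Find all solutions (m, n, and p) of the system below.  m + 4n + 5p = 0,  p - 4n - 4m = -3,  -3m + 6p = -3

Row-reduce:
R2 ← R2 + 4·R1.
R3 ← R3 + 3·R1.
R2 ← R2 / (12).
R1 ← R1 − 4·R2.
R3 ← R3 − 12·R2.
Rank is 2 with 3 unknowns, leaving p free.

infinitely many solutions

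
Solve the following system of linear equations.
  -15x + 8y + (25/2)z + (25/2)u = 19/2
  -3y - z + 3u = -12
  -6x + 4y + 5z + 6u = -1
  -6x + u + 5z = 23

infinitely many solutions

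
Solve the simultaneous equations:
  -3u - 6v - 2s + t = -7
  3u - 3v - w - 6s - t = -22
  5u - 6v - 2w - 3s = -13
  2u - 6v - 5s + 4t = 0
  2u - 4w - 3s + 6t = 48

Row-reduce the augmented matrix:
R1 ← R1 / (-3).
R2 ← R2 − 3·R1.
R3 ← R3 − 5·R1.
R4 ← R4 − 2·R1.
R5 ← R5 − 2·R1.
R2 ← R2 / (-9).
R1 ← R1 − 2·R2.
R3 ← R3 + 16·R2.
R4 ← R4 + 10·R2.
R5 ← R5 + 4·R2.
R3 ← R3 / (-2/9).
R1 ← R1 + 2/9·R3.
R2 ← R2 − 1/9·R3.
R4 ← R4 − 10/9·R3.
R5 ← R5 + 32/9·R3.
R4 ← R4 / (42).
R1 ← R1 + 9·R4.
R2 ← R2 − 29/6·R4.
R3 ← R3 + 71/2·R4.
R5 ← R5 + 127·R4.
R5 ← R5 / (811/42).
R1 ← R1 − 11/14·R5.
R2 ← R2 + 167/252·R5.
R3 ← R3 − 293/84·R5.
R4 ← R4 − 13/42·R5.
Reading off the reduced rows gives u = -1, v = 2, w = -5, s = 2, t = 6.

u = -1, v = 2, w = -5, s = 2, t = 6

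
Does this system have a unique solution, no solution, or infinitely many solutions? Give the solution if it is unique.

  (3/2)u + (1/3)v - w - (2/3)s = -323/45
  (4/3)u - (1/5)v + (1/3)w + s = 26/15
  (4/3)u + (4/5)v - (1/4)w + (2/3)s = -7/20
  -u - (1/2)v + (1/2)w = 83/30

Row-reduce the augmented matrix:
R1 ← R1 / (3/2).
R2 ← R2 − 4/3·R1.
R3 ← R3 − 4/3·R1.
R4 ← R4 + 1·R1.
R2 ← R2 / (-67/135).
R1 ← R1 − 2/9·R2.
R3 ← R3 − 68/135·R2.
R4 ← R4 + 5/18·R2.
R3 ← R3 / (1511/804).
R1 ← R1 + 8/67·R3.
R2 ← R2 + 165/67·R3.
R4 ← R4 + 57/67·R3.
R4 ← R4 / (-103/3022).
R1 ← R1 − 682/1511·R4.
R2 ← R2 − 845/1511·R4.
R3 ← R3 − 2312/1511·R4.
Reading off the reduced rows gives u = -8/5, v = 2/3, w = 3, s = 3.

u = -8/5, v = 2/3, w = 3, s = 3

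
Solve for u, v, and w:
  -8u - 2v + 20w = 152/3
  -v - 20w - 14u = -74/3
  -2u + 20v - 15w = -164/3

u = -1, v = -4/3, w = 2

Row-reduce the augmented matrix:
R1 ← R1 / (-8).
R2 ← R2 + 14·R1.
R3 ← R3 + 2·R1.
R2 ← R2 / (5/2).
R1 ← R1 − 1/4·R2.
R3 ← R3 − 41/2·R2.
R3 ← R3 / (431).
R1 ← R1 − 3·R3.
R2 ← R2 + 22·R3.
Reading off the reduced rows gives u = -1, v = -4/3, w = 2.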